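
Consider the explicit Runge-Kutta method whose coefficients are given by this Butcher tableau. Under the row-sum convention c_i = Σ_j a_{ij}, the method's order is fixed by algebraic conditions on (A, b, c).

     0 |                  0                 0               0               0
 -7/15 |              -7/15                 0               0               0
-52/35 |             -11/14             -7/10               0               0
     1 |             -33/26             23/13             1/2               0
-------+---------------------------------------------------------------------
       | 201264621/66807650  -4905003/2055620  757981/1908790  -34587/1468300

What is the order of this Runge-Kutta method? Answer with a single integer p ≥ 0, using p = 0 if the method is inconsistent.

b = (201264621/66807650, -4905003/2055620, 757981/1908790, -34587/1468300)
c = (0, -7/15, -52/35, 1)
Ac = (0, 0, 49/150, -2141/1365)
Σ b_i: 201264621/66807650·1 + (-4905003/2055620)·1 + 757981/1908790·1 + (-34587/1468300)·1 = 1 ✓
b·c: (-4905003/2055620)·(-7/15) + 757981/1908790·(-52/35) + (-34587/1468300)·1 = 1/2 ✓
b·c²: (-4905003/2055620)·49/225 + 757981/1908790·2704/1225 + (-34587/1468300)·1 = 1/3 ✓
b·Ac: 757981/1908790·49/150 + (-34587/1468300)·(-2141/1365) = 1/6 ✓
b·c³: (-4905003/2055620)·(-343/3375) + 757981/1908790·(-140608/42875) + (-34587/1468300)·1 = -1252648927/1156286250 ≠ 1/4 ⇒ order 3.
b·(c∘Ac): 757981/1908790·(-182/375) + (-34587/1468300)·(-2141/1365) = -223011679/1431592500 ≠ 1/8
b·Ac²: 757981/1908790·(-343/2250) + (-34587/1468300)·213407/143325 = -55276084/578143125 ≠ 1/12
b·A²c: (-34587/1468300)·49/300 = -564921/146830000 ≠ 1/24

3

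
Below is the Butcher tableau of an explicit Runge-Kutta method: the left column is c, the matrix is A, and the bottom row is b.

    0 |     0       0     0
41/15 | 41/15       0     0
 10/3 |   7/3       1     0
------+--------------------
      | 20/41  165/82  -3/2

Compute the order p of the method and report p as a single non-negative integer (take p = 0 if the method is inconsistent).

2

b = (20/41, 165/82, -3/2)
c = (0, 41/15, 10/3)
Ac = (0, 0, 41/15)
Σ b_i: 20/41·1 + 165/82·1 + (-3/2)·1 = 1 ✓
b·c: 165/82·41/15 + (-3/2)·10/3 = 1/2 ✓
b·c²: 165/82·1681/225 + (-3/2)·100/9 = -49/30 ≠ 1/3 ⇒ order 2.
b·Ac: (-3/2)·41/15 = -41/10 ≠ 1/6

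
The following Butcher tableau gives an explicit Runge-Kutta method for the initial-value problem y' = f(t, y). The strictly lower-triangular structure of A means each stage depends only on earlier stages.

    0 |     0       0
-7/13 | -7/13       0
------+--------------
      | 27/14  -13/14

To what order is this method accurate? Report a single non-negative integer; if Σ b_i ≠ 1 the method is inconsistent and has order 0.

b = (27/14, -13/14)
c = (0, -7/13)
Σ b_i: 27/14·1 + (-13/14)·1 = 1 ✓
b·c: (-13/14)·(-7/13) = 1/2 ✓; 2 stages ⇒ order 2.

2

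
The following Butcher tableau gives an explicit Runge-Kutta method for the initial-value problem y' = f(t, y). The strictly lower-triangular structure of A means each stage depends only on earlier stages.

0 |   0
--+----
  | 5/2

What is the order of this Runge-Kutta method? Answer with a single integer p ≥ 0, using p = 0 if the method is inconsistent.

b = (5/2)
c = (0)
Σ b_i: 5/2·1 = 5/2 ≠ 1 ⇒ order 0.

0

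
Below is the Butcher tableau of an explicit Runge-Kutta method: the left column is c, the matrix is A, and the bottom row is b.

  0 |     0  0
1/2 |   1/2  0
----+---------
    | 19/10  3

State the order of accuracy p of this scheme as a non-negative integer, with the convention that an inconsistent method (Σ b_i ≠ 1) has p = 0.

b = (19/10, 3)
c = (0, 1/2)
Σ b_i: 19/10·1 + 3·1 = 49/10 ≠ 1 ⇒ order 0.

0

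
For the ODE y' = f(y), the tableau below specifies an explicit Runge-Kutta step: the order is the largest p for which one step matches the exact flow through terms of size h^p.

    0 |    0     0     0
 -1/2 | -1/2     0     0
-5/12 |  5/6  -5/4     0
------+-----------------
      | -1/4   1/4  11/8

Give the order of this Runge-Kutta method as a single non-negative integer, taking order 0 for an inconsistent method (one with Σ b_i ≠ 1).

b = (-1/4, 1/4, 11/8)
c = (0, -1/2, -5/12)
Ac = (0, 0, 5/8)
Σ b_i: (-1/4)·1 + 1/4·1 + 11/8·1 = 11/8 ≠ 1 ⇒ order 0.

0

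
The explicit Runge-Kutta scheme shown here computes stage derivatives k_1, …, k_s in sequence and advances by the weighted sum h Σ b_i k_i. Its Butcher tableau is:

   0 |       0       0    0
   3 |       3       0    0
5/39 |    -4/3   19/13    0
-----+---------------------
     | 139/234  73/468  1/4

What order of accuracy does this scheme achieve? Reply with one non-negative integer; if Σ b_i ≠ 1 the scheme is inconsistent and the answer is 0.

2

b = (139/234, 73/468, 1/4)
c = (0, 3, 5/39)
Ac = (0, 0, 57/13)
Σ b_i: 139/234·1 + 73/468·1 + 1/4·1 = 1 ✓
b·c: 73/468·3 + 1/4·5/39 = 1/2 ✓
b·c²: 73/468·9 + 1/4·25/1521 = 4283/3042 ≠ 1/3 ⇒ order 2.
b·Ac: 1/4·57/13 = 57/52 ≠ 1/6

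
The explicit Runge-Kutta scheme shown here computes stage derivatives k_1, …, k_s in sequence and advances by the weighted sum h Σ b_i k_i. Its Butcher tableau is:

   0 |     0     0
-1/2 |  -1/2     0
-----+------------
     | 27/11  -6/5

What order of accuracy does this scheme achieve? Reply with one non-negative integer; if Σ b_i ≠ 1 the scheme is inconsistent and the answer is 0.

b = (27/11, -6/5)
c = (0, -1/2)
Σ b_i: 27/11·1 + (-6/5)·1 = 69/55 ≠ 1 ⇒ order 0.

0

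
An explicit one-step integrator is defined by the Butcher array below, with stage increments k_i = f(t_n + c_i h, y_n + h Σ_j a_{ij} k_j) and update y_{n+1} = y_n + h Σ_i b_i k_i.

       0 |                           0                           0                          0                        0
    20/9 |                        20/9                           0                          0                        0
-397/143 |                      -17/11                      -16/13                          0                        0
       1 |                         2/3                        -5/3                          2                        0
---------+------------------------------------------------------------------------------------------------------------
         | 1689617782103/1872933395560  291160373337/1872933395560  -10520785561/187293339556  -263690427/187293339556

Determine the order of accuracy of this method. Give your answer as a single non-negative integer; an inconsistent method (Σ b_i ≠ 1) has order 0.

b = (1689617782103/1872933395560, 291160373337/1872933395560, -10520785561/187293339556, -263690427/187293339556)
c = (0, 20/9, -397/143, 1)
Ac = (0, 0, -320/117, -35738/3861)
Σ b_i: 1689617782103/1872933395560·1 + 291160373337/1872933395560·1 + (-10520785561/187293339556)·1 + (-263690427/187293339556)·1 = 1 ✓
b·c: 291160373337/1872933395560·20/9 + (-10520785561/187293339556)·(-397/143) + (-263690427/187293339556)·1 = 1/2 ✓
b·c²: 291160373337/1872933395560·400/81 + (-10520785561/187293339556)·157609/20449 + (-263690427/187293339556)·1 = 1/3 ✓
b·Ac: (-10520785561/187293339556)·(-320/117) + (-263690427/187293339556)·(-35738/3861) = 1/6 ✓
b·c³: 291160373337/1872933395560·8000/729 + (-10520785561/187293339556)·(-62570773/2924207) + (-263690427/187293339556)·1 = 525455621604418/180784896006429 ≠ 1/4 ⇒ order 3.
b·(c∘Ac): (-10520785561/187293339556)·127040/16731 + (-263690427/187293339556)·(-35738/3861) = -116166780311/280940009334 ≠ 1/8
b·Ac²: (-10520785561/187293339556)·(-6400/1053) + (-263690427/187293339556)·35699974/4969107 = 119786641729273/361569792012858 ≠ 1/12
b·A²c: (-263690427/187293339556)·(-640/117) = 1081806880/140470004667 ≠ 1/24

3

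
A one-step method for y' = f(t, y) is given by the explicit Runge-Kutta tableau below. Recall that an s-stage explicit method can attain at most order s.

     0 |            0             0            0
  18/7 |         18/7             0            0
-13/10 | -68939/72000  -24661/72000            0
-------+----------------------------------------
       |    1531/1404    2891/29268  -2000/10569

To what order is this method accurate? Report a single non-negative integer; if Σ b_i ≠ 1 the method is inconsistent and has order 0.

3

b = (1531/1404, 2891/29268, -2000/10569)
c = (0, 18/7, -13/10)
Ac = (0, 0, -3523/4000)
Σ b_i: 1531/1404·1 + 2891/29268·1 + (-2000/10569)·1 = 1 ✓
b·c: 2891/29268·18/7 + (-2000/10569)·(-13/10) = 1/2 ✓
b·c²: 2891/29268·324/49 + (-2000/10569)·169/100 = 1/3 ✓
b·Ac: (-2000/10569)·(-3523/4000) = 1/6 ✓; 3 stages ⇒ order 3.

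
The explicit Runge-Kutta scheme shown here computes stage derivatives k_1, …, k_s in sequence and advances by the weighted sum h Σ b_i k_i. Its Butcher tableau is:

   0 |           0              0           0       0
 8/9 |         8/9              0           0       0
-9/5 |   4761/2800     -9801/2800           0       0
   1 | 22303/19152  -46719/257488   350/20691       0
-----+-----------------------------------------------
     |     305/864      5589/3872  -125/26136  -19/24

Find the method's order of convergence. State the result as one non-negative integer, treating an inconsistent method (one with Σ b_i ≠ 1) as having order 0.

4

b = (305/864, 5589/3872, -125/26136, -19/24)
c = (0, 8/9, -9/5, 1)
Ac = (0, 0, -1089/350, -51/266)
Σ b_i: 305/864·1 + 5589/3872·1 + (-125/26136)·1 + (-19/24)·1 = 1 ✓
b·c: 5589/3872·8/9 + (-125/26136)·(-9/5) + (-19/24)·1 = 1/2 ✓
b·c²: 5589/3872·64/81 + (-125/26136)·81/25 + (-19/24)·1 = 1/3 ✓
b·Ac: (-125/26136)·(-1089/350) + (-19/24)·(-51/266) = 1/6 ✓
b·c³: 5589/3872·512/729 + (-125/26136)·(-729/125) + (-19/24)·1 = 1/4 ✓
b·(c∘Ac): (-125/26136)·9801/1750 + (-19/24)·(-51/266) = 1/8 ✓
b·Ac²: (-125/26136)·(-484/175) + (-19/24)·(-106/1197) = 1/12 ✓
b·A²c: (-19/24)·(-1/19) = 1/24 ✓; 4 stages ⇒ order 4.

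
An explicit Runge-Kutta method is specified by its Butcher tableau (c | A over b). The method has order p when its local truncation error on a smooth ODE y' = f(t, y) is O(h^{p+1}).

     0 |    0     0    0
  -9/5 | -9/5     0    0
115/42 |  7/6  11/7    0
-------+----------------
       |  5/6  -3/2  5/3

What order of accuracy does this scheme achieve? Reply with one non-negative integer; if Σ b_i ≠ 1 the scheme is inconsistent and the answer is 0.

1

b = (5/6, -3/2, 5/3)
c = (0, -9/5, 115/42)
Ac = (0, 0, -99/35)
Σ b_i: 5/6·1 + (-3/2)·1 + 5/3·1 = 1 ✓
b·c: (-3/2)·(-9/5) + 5/3·115/42 = 2288/315 ≠ 1/2 ⇒ order 1.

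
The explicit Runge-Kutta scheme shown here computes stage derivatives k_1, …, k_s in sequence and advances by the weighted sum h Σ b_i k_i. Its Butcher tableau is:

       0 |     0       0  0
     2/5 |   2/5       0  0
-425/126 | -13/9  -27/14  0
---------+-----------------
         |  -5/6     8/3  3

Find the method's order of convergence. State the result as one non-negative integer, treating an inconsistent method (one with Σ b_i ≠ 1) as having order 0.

b = (-5/6, 8/3, 3)
c = (0, 2/5, -425/126)
Ac = (0, 0, -27/35)
Σ b_i: (-5/6)·1 + 8/3·1 + 3·1 = 29/6 ≠ 1 ⇒ order 0.

0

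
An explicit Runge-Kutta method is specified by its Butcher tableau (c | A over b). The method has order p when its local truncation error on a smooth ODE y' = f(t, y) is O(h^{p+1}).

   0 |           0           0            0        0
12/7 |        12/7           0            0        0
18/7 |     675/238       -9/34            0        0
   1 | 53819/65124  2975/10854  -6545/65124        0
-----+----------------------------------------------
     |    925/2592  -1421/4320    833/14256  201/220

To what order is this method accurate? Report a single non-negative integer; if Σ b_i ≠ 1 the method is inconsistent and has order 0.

4

b = (925/2592, -1421/4320, 833/14256, 201/220)
c = (0, 12/7, 18/7, 1)
Ac = (0, 0, -54/119, 85/402)
Σ b_i: 925/2592·1 + (-1421/4320)·1 + 833/14256·1 + 201/220·1 = 1 ✓
b·c: (-1421/4320)·12/7 + 833/14256·18/7 + 201/220·1 = 1/2 ✓
b·c²: (-1421/4320)·144/49 + 833/14256·324/49 + 201/220·1 = 1/3 ✓
b·Ac: 833/14256·(-54/119) + 201/220·85/402 = 1/6 ✓
b·c³: (-1421/4320)·1728/343 + 833/14256·5832/343 + 201/220·1 = 1/4 ✓
b·(c∘Ac): 833/14256·(-972/833) + 201/220·85/402 = 1/8 ✓
b·Ac²: 833/14256·(-648/833) + 201/220·85/603 = 1/12 ✓
b·A²c: 201/220·55/1206 = 1/24 ✓; 4 stages ⇒ order 4.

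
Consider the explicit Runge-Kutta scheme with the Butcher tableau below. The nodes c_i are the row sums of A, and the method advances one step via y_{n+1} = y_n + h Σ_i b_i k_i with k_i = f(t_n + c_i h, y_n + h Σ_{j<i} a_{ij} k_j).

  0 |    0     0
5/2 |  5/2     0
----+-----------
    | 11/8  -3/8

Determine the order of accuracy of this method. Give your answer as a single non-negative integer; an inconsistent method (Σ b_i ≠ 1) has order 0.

b = (11/8, -3/8)
c = (0, 5/2)
Σ b_i: 11/8·1 + (-3/8)·1 = 1 ✓
b·c: (-3/8)·5/2 = -15/16 ≠ 1/2 ⇒ order 1.

1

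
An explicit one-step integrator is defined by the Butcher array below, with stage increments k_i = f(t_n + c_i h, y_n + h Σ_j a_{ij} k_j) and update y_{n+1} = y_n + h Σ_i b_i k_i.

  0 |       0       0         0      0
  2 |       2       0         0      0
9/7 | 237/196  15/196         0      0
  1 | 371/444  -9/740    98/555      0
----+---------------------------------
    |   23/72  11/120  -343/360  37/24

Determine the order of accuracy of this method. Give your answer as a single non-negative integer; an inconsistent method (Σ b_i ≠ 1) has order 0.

4

b = (23/72, 11/120, -343/360, 37/24)
c = (0, 2, 9/7, 1)
Ac = (0, 0, 15/98, 15/74)
Σ b_i: 23/72·1 + 11/120·1 + (-343/360)·1 + 37/24·1 = 1 ✓
b·c: 11/120·2 + (-343/360)·9/7 + 37/24·1 = 1/2 ✓
b·c²: 11/120·4 + (-343/360)·81/49 + 37/24·1 = 1/3 ✓
b·Ac: (-343/360)·15/98 + 37/24·15/74 = 1/6 ✓
b·c³: 11/120·8 + (-343/360)·729/343 + 37/24·1 = 1/4 ✓
b·(c∘Ac): (-343/360)·135/686 + 37/24·15/74 = 1/8 ✓
b·Ac²: (-343/360)·15/49 + 37/24·9/37 = 1/12 ✓
b·A²c: 37/24·1/37 = 1/24 ✓; 4 stages ⇒ order 4.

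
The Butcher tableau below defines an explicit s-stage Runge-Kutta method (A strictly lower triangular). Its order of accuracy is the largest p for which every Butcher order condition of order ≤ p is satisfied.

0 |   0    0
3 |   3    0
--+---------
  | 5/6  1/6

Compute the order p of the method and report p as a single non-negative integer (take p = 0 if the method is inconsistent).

b = (5/6, 1/6)
c = (0, 3)
Σ b_i: 5/6·1 + 1/6·1 = 1 ✓
b·c: 1/6·3 = 1/2 ✓; 2 stages ⇒ order 2.

2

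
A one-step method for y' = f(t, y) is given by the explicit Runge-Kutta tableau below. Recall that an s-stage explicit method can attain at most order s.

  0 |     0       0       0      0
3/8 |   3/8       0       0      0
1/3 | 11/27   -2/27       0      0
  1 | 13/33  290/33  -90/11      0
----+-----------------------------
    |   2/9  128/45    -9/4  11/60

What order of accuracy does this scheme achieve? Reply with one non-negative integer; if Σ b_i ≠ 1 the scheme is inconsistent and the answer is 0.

4

b = (2/9, 128/45, -9/4, 11/60)
c = (0, 3/8, 1/3, 1)
Ac = (0, 0, -1/36, 25/44)
Σ b_i: 2/9·1 + 128/45·1 + (-9/4)·1 + 11/60·1 = 1 ✓
b·c: 128/45·3/8 + (-9/4)·1/3 + 11/60·1 = 1/2 ✓
b·c²: 128/45·9/64 + (-9/4)·1/9 + 11/60·1 = 1/3 ✓
b·Ac: (-9/4)·(-1/36) + 11/60·25/44 = 1/6 ✓
b·c³: 128/45·27/512 + (-9/4)·1/27 + 11/60·1 = 1/4 ✓
b·(c∘Ac): (-9/4)·(-1/108) + 11/60·25/44 = 1/8 ✓
b·Ac²: (-9/4)·(-1/96) + 11/60·115/352 = 1/12 ✓
b·A²c: 11/60·5/22 = 1/24 ✓; 4 stages ⇒ order 4.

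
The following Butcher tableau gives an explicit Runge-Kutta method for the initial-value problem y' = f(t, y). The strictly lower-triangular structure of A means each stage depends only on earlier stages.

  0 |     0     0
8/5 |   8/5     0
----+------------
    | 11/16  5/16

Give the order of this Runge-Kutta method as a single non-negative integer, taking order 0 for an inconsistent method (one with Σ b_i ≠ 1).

b = (11/16, 5/16)
c = (0, 8/5)
Σ b_i: 11/16·1 + 5/16·1 = 1 ✓
b·c: 5/16·8/5 = 1/2 ✓; 2 stages ⇒ order 2.

2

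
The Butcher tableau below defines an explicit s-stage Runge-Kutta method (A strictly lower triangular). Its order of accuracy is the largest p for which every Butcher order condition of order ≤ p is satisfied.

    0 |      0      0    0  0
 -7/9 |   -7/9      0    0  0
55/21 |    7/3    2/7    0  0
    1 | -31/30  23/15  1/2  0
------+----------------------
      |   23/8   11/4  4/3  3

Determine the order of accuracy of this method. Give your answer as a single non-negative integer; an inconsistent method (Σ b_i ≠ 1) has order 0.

0

b = (23/8, 11/4, 4/3, 3)
c = (0, -7/9, 55/21, 1)
Ac = (0, 0, -2/9, 221/1890)
Σ b_i: 23/8·1 + 11/4·1 + 4/3·1 + 3·1 = 239/24 ≠ 1 ⇒ order 0.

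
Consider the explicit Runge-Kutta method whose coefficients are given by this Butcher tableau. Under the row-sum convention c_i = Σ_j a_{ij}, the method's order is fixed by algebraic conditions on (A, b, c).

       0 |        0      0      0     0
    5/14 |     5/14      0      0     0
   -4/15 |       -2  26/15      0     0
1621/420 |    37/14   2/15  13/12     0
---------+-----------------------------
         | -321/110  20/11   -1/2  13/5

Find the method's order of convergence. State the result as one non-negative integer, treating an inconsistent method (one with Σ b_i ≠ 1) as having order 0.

b = (-321/110, 20/11, -1/2, 13/5)
c = (0, 5/14, -4/15, 1621/420)
Ac = (0, 0, 13/21, -76/315)
Σ b_i: (-321/110)·1 + 20/11·1 + (-1/2)·1 + 13/5·1 = 1 ✓
b·c: 20/11·5/14 + (-1/2)·(-4/15) + 13/5·1621/420 = 249883/23100 ≠ 1/2 ⇒ order 1.

1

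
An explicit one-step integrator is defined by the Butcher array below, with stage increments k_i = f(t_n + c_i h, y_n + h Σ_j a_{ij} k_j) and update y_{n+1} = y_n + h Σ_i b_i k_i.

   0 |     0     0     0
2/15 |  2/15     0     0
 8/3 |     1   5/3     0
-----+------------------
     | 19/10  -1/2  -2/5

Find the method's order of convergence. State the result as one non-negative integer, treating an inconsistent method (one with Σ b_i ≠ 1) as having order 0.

1

b = (19/10, -1/2, -2/5)
c = (0, 2/15, 8/3)
Ac = (0, 0, 2/9)
Σ b_i: 19/10·1 + (-1/2)·1 + (-2/5)·1 = 1 ✓
b·c: (-1/2)·2/15 + (-2/5)·8/3 = -17/15 ≠ 1/2 ⇒ order 1.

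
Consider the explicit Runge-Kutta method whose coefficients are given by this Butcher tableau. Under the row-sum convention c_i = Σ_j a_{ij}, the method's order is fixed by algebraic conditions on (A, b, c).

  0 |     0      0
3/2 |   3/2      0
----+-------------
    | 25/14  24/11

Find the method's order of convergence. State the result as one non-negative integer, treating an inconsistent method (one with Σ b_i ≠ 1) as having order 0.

0

b = (25/14, 24/11)
c = (0, 3/2)
Σ b_i: 25/14·1 + 24/11·1 = 611/154 ≠ 1 ⇒ order 0.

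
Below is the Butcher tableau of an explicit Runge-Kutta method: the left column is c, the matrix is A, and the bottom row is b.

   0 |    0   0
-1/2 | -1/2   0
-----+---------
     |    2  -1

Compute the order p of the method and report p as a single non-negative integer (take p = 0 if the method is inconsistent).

2

b = (2, -1)
c = (0, -1/2)
Σ b_i: 2·1 + (-1)·1 = 1 ✓
b·c: (-1)·(-1/2) = 1/2 ✓; 2 stages ⇒ order 2.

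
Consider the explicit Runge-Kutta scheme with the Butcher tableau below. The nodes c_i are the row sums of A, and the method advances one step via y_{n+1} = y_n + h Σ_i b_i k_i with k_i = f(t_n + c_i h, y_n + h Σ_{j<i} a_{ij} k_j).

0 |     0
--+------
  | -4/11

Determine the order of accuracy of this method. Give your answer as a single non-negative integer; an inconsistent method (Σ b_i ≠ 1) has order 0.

0

b = (-4/11)
c = (0)
Σ b_i: (-4/11)·1 = -4/11 ≠ 1 ⇒ order 0.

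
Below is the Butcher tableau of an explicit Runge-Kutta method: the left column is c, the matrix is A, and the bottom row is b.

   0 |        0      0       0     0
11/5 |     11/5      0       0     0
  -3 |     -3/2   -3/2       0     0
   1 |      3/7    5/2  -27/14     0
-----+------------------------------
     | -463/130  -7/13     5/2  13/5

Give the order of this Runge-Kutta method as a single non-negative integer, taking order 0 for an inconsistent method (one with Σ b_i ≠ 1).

1

b = (-463/130, -7/13, 5/2, 13/5)
c = (0, 11/5, -3, 1)
Ac = (0, 0, -33/10, 79/7)
Σ b_i: (-463/130)·1 + (-7/13)·1 + 5/2·1 + 13/5·1 = 1 ✓
b·c: (-7/13)·11/5 + 5/2·(-3) + 13/5·1 = -791/130 ≠ 1/2 ⇒ order 1.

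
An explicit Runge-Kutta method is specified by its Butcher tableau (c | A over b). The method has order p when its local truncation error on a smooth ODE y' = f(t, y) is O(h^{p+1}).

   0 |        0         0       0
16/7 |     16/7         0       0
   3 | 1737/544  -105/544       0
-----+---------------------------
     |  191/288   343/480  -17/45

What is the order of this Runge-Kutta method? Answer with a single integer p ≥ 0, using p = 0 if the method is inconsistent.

b = (191/288, 343/480, -17/45)
c = (0, 16/7, 3)
Ac = (0, 0, -15/34)
Σ b_i: 191/288·1 + 343/480·1 + (-17/45)·1 = 1 ✓
b·c: 343/480·16/7 + (-17/45)·3 = 1/2 ✓
b·c²: 343/480·256/49 + (-17/45)·9 = 1/3 ✓
b·Ac: (-17/45)·(-15/34) = 1/6 ✓; 3 stages ⇒ order 3.

3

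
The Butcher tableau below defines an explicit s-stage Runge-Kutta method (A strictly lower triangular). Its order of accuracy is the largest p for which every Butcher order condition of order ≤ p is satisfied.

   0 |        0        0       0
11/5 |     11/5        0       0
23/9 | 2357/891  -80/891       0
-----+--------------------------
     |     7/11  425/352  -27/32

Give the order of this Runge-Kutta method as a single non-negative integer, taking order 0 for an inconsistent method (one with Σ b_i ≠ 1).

b = (7/11, 425/352, -27/32)
c = (0, 11/5, 23/9)
Ac = (0, 0, -16/81)
Σ b_i: 7/11·1 + 425/352·1 + (-27/32)·1 = 1 ✓
b·c: 425/352·11/5 + (-27/32)·23/9 = 1/2 ✓
b·c²: 425/352·121/25 + (-27/32)·529/81 = 1/3 ✓
b·Ac: (-27/32)·(-16/81) = 1/6 ✓; 3 stages ⇒ order 3.

3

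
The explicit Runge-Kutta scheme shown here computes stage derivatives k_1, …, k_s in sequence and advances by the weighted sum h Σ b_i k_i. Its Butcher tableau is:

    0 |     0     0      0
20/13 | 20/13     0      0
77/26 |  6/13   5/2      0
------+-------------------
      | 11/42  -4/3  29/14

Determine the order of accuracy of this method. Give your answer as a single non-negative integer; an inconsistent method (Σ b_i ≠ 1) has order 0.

b = (11/42, -4/3, 29/14)
c = (0, 20/13, 77/26)
Ac = (0, 0, 50/13)
Σ b_i: 11/42·1 + (-4/3)·1 + 29/14·1 = 1 ✓
b·c: (-4/3)·20/13 + 29/14·77/26 = 49/12 ≠ 1/2 ⇒ order 1.

1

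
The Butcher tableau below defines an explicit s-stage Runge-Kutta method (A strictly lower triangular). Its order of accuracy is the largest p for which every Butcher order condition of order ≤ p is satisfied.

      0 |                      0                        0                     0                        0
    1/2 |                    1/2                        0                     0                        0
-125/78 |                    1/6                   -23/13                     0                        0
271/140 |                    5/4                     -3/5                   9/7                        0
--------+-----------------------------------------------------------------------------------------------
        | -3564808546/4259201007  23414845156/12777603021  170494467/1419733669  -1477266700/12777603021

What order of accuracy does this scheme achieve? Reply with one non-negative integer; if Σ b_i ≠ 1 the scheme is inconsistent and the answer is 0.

b = (-3564808546/4259201007, 23414845156/12777603021, 170494467/1419733669, -1477266700/12777603021)
c = (0, 1/2, -125/78, 271/140)
Ac = (0, 0, -23/26, -1074/455)
Σ b_i: (-3564808546/4259201007)·1 + 23414845156/12777603021·1 + 170494467/1419733669·1 + (-1477266700/12777603021)·1 = 1 ✓
b·c: 23414845156/12777603021·1/2 + 170494467/1419733669·(-125/78) + (-1477266700/12777603021)·271/140 = 1/2 ✓
b·c²: 23414845156/12777603021·1/4 + 170494467/1419733669·15625/6084 + (-1477266700/12777603021)·73441/19600 = 1/3 ✓
b·Ac: 170494467/1419733669·(-23/26) + (-1477266700/12777603021)·(-1074/455) = 1/6 ✓
b·c³: 23414845156/12777603021·1/8 + 170494467/1419733669·(-1953125/474552) + (-1477266700/12777603021)·19902511/2744000 = -14667414612337/13288707141840 ≠ 1/4 ⇒ order 3.
b·(c∘Ac): 170494467/1419733669·2875/2028 + (-1477266700/12777603021)·(-145527/31850) = 11900201377/17036804028 ≠ 1/8
b·Ac²: 170494467/1419733669·(-23/52) + (-1477266700/12777603021)·18644/5915 = -277421236909/664435357092 ≠ 1/12
b·A²c: (-1477266700/12777603021)·(-207/182) = 186687550/1419733669 ≠ 1/24

3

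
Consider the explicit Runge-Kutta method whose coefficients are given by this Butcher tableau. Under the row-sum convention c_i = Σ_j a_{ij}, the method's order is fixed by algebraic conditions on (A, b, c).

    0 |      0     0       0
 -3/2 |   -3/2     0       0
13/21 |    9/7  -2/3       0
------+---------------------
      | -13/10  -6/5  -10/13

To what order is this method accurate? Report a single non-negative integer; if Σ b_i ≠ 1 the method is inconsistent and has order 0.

b = (-13/10, -6/5, -10/13)
c = (0, -3/2, 13/21)
Ac = (0, 0, 1)
Σ b_i: (-13/10)·1 + (-6/5)·1 + (-10/13)·1 = -85/26 ≠ 1 ⇒ order 0.

0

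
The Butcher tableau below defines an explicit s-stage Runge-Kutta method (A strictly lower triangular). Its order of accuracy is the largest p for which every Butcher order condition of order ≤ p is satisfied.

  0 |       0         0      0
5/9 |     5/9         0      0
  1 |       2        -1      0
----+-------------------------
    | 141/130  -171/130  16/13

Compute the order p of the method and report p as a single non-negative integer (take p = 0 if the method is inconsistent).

b = (141/130, -171/130, 16/13)
c = (0, 5/9, 1)
Ac = (0, 0, -5/9)
Σ b_i: 141/130·1 + (-171/130)·1 + 16/13·1 = 1 ✓
b·c: (-171/130)·5/9 + 16/13·1 = 1/2 ✓
b·c²: (-171/130)·25/81 + 16/13·1 = 193/234 ≠ 1/3 ⇒ order 2.
b·Ac: 16/13·(-5/9) = -80/117 ≠ 1/6

2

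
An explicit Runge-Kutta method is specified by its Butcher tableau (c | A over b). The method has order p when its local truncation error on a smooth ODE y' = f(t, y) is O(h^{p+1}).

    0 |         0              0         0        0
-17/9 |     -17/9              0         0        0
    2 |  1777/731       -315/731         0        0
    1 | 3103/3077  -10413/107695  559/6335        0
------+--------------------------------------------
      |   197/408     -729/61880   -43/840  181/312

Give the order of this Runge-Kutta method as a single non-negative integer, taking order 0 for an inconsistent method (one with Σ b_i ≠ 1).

b = (197/408, -729/61880, -43/840, 181/312)
c = (0, -17/9, 2, 1)
Ac = (0, 0, 35/43, 65/181)
Σ b_i: 197/408·1 + (-729/61880)·1 + (-43/840)·1 + 181/312·1 = 1 ✓
b·c: (-729/61880)·(-17/9) + (-43/840)·2 + 181/312·1 = 1/2 ✓
b·c²: (-729/61880)·289/81 + (-43/840)·4 + 181/312·1 = 1/3 ✓
b·Ac: (-43/840)·35/43 + 181/312·65/181 = 1/6 ✓
b·c³: (-729/61880)·(-4913/729) + (-43/840)·8 + 181/312·1 = 1/4 ✓
b·(c∘Ac): (-43/840)·70/43 + 181/312·65/181 = 1/8 ✓
b·Ac²: (-43/840)·(-595/387) + 181/312·13/1629 = 1/12 ✓
b·A²c: 181/312·13/181 = 1/24 ✓; 4 stages ⇒ order 4.

4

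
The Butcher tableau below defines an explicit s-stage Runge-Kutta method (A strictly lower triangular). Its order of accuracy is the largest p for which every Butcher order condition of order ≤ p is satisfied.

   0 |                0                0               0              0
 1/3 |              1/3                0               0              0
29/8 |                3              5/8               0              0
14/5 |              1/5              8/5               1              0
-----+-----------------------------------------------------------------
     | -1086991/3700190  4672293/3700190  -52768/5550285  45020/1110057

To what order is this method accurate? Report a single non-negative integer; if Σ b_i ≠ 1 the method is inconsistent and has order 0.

3

b = (-1086991/3700190, 4672293/3700190, -52768/5550285, 45020/1110057)
c = (0, 1/3, 29/8, 14/5)
Ac = (0, 0, 5/24, 499/120)
Σ b_i: (-1086991/3700190)·1 + 4672293/3700190·1 + (-52768/5550285)·1 + 45020/1110057·1 = 1 ✓
b·c: 4672293/3700190·1/3 + (-52768/5550285)·29/8 + 45020/1110057·14/5 = 1/2 ✓
b·c²: 4672293/3700190·1/9 + (-52768/5550285)·841/64 + 45020/1110057·196/25 = 1/3 ✓
b·Ac: (-52768/5550285)·5/24 + 45020/1110057·499/120 = 1/6 ✓
b·c³: 4672293/3700190·1/27 + (-52768/5550285)·24389/512 + 45020/1110057·2744/125 = 644970173/1332068400 ≠ 1/4 ⇒ order 3.
b·(c∘Ac): (-52768/5550285)·145/192 + 45020/1110057·3493/300 = 1720709/3700190 ≠ 1/8
b·Ac²: (-52768/5550285)·5/72 + 45020/1110057·38357/2880 = 28745357/53282736 ≠ 1/12
b·A²c: 45020/1110057·5/24 = 56275/6660342 ≠ 1/24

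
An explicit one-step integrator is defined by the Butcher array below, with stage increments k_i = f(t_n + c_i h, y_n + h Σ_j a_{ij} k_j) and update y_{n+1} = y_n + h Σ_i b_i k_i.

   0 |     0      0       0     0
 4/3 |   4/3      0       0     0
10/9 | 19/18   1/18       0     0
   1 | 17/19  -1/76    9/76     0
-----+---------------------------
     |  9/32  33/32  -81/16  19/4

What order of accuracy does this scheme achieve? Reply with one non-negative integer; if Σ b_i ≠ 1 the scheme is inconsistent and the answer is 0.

4

b = (9/32, 33/32, -81/16, 19/4)
c = (0, 4/3, 10/9, 1)
Ac = (0, 0, 2/27, 13/114)
Σ b_i: 9/32·1 + 33/32·1 + (-81/16)·1 + 19/4·1 = 1 ✓
b·c: 33/32·4/3 + (-81/16)·10/9 + 19/4·1 = 1/2 ✓
b·c²: 33/32·16/9 + (-81/16)·100/81 + 19/4·1 = 1/3 ✓
b·Ac: (-81/16)·2/27 + 19/4·13/114 = 1/6 ✓
b·c³: 33/32·64/27 + (-81/16)·1000/729 + 19/4·1 = 1/4 ✓
b·(c∘Ac): (-81/16)·20/243 + 19/4·13/114 = 1/8 ✓
b·Ac²: (-81/16)·8/81 + 19/4·7/57 = 1/12 ✓
b·A²c: 19/4·1/114 = 1/24 ✓; 4 stages ⇒ order 4.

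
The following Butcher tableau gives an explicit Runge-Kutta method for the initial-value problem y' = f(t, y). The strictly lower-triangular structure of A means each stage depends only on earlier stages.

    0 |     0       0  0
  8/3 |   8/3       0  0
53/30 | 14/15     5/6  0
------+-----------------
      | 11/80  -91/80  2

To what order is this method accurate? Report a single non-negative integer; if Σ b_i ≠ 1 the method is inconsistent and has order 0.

2

b = (11/80, -91/80, 2)
c = (0, 8/3, 53/30)
Ac = (0, 0, 20/9)
Σ b_i: 11/80·1 + (-91/80)·1 + 2·1 = 1 ✓
b·c: (-91/80)·8/3 + 2·53/30 = 1/2 ✓
b·c²: (-91/80)·64/9 + 2·2809/900 = -277/150 ≠ 1/3 ⇒ order 2.
b·Ac: 2·20/9 = 40/9 ≠ 1/6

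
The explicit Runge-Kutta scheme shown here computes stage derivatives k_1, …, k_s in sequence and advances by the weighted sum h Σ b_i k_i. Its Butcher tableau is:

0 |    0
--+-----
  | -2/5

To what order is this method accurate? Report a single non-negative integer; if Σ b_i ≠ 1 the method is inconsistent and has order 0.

0

b = (-2/5)
c = (0)
Σ b_i: (-2/5)·1 = -2/5 ≠ 1 ⇒ order 0.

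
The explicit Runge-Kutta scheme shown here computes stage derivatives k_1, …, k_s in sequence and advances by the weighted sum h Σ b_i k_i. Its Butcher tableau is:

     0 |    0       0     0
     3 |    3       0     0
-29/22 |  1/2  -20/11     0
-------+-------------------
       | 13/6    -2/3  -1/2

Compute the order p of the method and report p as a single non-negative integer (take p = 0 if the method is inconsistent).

b = (13/6, -2/3, -1/2)
c = (0, 3, -29/22)
Ac = (0, 0, -60/11)
Σ b_i: 13/6·1 + (-2/3)·1 + (-1/2)·1 = 1 ✓
b·c: (-2/3)·3 + (-1/2)·(-29/22) = -59/44 ≠ 1/2 ⇒ order 1.

1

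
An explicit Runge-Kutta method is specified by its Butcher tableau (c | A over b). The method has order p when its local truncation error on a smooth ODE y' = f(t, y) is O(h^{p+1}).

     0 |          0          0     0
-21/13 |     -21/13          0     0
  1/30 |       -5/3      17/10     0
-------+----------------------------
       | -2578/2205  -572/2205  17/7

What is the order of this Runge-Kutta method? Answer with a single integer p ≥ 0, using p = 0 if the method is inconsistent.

b = (-2578/2205, -572/2205, 17/7)
c = (0, -21/13, 1/30)
Ac = (0, 0, -357/130)
Σ b_i: (-2578/2205)·1 + (-572/2205)·1 + 17/7·1 = 1 ✓
b·c: (-572/2205)·(-21/13) + 17/7·1/30 = 1/2 ✓
b·c²: (-572/2205)·441/169 + 17/7·1/900 = -55219/81900 ≠ 1/3 ⇒ order 2.
b·Ac: 17/7·(-357/130) = -867/130 ≠ 1/6

2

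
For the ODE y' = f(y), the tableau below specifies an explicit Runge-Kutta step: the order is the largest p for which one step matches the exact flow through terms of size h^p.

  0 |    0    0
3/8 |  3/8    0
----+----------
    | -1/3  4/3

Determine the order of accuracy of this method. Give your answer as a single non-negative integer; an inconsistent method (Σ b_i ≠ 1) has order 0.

b = (-1/3, 4/3)
c = (0, 3/8)
Σ b_i: (-1/3)·1 + 4/3·1 = 1 ✓
b·c: 4/3·3/8 = 1/2 ✓; 2 stages ⇒ order 2.

2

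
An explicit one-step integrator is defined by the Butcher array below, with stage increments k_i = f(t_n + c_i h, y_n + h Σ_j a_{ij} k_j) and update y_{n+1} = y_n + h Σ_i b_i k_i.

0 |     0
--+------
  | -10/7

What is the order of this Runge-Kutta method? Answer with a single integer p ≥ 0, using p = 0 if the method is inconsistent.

0

b = (-10/7)
c = (0)
Σ b_i: (-10/7)·1 = -10/7 ≠ 1 ⇒ order 0.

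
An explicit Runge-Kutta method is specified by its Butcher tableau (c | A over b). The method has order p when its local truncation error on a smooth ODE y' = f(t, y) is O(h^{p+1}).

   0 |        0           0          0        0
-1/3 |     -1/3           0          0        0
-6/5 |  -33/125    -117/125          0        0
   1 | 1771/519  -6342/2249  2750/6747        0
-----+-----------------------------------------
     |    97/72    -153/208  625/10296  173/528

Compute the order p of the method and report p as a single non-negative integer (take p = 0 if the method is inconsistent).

4

b = (97/72, -153/208, 625/10296, 173/528)
c = (0, -1/3, -6/5, 1)
Ac = (0, 0, 39/125, 78/173)
Σ b_i: 97/72·1 + (-153/208)·1 + 625/10296·1 + 173/528·1 = 1 ✓
b·c: (-153/208)·(-1/3) + 625/10296·(-6/5) + 173/528·1 = 1/2 ✓
b·c²: (-153/208)·1/9 + 625/10296·36/25 + 173/528·1 = 1/3 ✓
b·Ac: 625/10296·39/125 + 173/528·78/173 = 1/6 ✓
b·c³: (-153/208)·(-1/27) + 625/10296·(-216/125) + 173/528·1 = 1/4 ✓
b·(c∘Ac): 625/10296·(-234/625) + 173/528·78/173 = 1/8 ✓
b·Ac²: 625/10296·(-13/125) + 173/528·142/519 = 1/12 ✓
b·A²c: 173/528·22/173 = 1/24 ✓; 4 stages ⇒ order 4.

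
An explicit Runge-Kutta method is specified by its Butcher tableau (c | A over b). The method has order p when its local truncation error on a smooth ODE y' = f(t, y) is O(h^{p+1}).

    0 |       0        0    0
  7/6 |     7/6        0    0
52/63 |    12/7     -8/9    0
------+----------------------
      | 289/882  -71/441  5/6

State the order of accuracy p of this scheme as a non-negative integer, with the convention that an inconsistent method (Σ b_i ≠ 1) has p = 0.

b = (289/882, -71/441, 5/6)
c = (0, 7/6, 52/63)
Ac = (0, 0, -28/27)
Σ b_i: 289/882·1 + (-71/441)·1 + 5/6·1 = 1 ✓
b·c: (-71/441)·7/6 + 5/6·52/63 = 1/2 ✓
b·c²: (-71/441)·49/36 + 5/6·2704/3969 = 16603/47628 ≠ 1/3 ⇒ order 2.
b·Ac: 5/6·(-28/27) = -70/81 ≠ 1/6

2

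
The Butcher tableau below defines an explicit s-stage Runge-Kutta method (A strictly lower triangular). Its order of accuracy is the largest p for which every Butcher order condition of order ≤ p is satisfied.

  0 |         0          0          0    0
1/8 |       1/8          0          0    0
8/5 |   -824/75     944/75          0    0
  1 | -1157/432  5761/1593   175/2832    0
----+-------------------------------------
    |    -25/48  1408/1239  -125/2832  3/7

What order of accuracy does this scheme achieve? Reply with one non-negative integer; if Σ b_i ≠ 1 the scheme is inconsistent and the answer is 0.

b = (-25/48, 1408/1239, -125/2832, 3/7)
c = (0, 1/8, 8/5, 1)
Ac = (0, 0, 118/75, 119/216)
Σ b_i: (-25/48)·1 + 1408/1239·1 + (-125/2832)·1 + 3/7·1 = 1 ✓
b·c: 1408/1239·1/8 + (-125/2832)·8/5 + 3/7·1 = 1/2 ✓
b·c²: 1408/1239·1/64 + (-125/2832)·64/25 + 3/7·1 = 1/3 ✓
b·Ac: (-125/2832)·118/75 + 3/7·119/216 = 1/6 ✓
b·c³: 1408/1239·1/512 + (-125/2832)·512/125 + 3/7·1 = 1/4 ✓
b·(c∘Ac): (-125/2832)·944/375 + 3/7·119/216 = 1/8 ✓
b·Ac²: (-125/2832)·59/300 + 3/7·371/1728 = 1/12 ✓
b·A²c: 3/7·7/72 = 1/24 ✓; 4 stages ⇒ order 4.

4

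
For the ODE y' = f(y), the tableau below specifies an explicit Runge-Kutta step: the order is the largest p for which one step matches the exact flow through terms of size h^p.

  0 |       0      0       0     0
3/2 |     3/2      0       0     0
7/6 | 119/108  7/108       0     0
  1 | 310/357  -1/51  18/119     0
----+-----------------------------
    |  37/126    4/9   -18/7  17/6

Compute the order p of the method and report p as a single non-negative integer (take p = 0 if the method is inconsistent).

b = (37/126, 4/9, -18/7, 17/6)
c = (0, 3/2, 7/6, 1)
Ac = (0, 0, 7/72, 5/34)
Σ b_i: 37/126·1 + 4/9·1 + (-18/7)·1 + 17/6·1 = 1 ✓
b·c: 4/9·3/2 + (-18/7)·7/6 + 17/6·1 = 1/2 ✓
b·c²: 4/9·9/4 + (-18/7)·49/36 + 17/6·1 = 1/3 ✓
b·Ac: (-18/7)·7/72 + 17/6·5/34 = 1/6 ✓
b·c³: 4/9·27/8 + (-18/7)·343/216 + 17/6·1 = 1/4 ✓
b·(c∘Ac): (-18/7)·49/432 + 17/6·5/34 = 1/8 ✓
b·Ac²: (-18/7)·7/48 + 17/6·11/68 = 1/12 ✓
b·A²c: 17/6·1/68 = 1/24 ✓; 4 stages ⇒ order 4.

4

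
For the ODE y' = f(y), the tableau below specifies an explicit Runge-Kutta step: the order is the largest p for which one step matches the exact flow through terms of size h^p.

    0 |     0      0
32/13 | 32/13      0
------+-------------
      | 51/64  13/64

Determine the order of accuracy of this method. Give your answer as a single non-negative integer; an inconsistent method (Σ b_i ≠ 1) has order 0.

b = (51/64, 13/64)
c = (0, 32/13)
Σ b_i: 51/64·1 + 13/64·1 = 1 ✓
b·c: 13/64·32/13 = 1/2 ✓; 2 stages ⇒ order 2.

2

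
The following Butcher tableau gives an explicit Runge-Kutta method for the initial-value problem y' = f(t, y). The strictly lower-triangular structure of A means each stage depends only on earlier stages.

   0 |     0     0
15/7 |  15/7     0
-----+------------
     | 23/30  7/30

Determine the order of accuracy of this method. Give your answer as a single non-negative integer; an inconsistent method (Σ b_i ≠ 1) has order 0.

2

b = (23/30, 7/30)
c = (0, 15/7)
Σ b_i: 23/30·1 + 7/30·1 = 1 ✓
b·c: 7/30·15/7 = 1/2 ✓; 2 stages ⇒ order 2.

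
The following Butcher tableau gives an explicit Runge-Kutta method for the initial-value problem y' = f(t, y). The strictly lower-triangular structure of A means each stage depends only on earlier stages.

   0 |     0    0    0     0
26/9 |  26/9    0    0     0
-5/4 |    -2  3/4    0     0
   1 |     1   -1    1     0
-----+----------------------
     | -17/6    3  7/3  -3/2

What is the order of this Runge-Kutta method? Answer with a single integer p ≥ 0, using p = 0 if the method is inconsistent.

1

b = (-17/6, 3, 7/3, -3/2)
c = (0, 26/9, -5/4, 1)
Ac = (0, 0, 13/6, -149/36)
Σ b_i: (-17/6)·1 + 3·1 + 7/3·1 + (-3/2)·1 = 1 ✓
b·c: 3·26/9 + 7/3·(-5/4) + (-3/2)·1 = 17/4 ≠ 1/2 ⇒ order 1.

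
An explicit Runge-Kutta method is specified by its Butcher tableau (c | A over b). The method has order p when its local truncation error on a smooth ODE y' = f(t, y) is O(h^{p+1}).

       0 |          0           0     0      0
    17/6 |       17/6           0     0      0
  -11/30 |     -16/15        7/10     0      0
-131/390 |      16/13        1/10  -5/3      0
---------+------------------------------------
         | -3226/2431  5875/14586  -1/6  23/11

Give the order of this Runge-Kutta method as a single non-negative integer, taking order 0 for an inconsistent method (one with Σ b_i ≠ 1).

2

b = (-3226/2431, 5875/14586, -1/6, 23/11)
c = (0, 17/6, -11/30, -131/390)
Ac = (0, 0, 119/60, 161/180)
Σ b_i: (-3226/2431)·1 + 5875/14586·1 + (-1/6)·1 + 23/11·1 = 1 ✓
b·c: 5875/14586·17/6 + (-1/6)·(-11/30) + 23/11·(-131/390) = 1/2 ✓
b·c²: 5875/14586·289/36 + (-1/6)·121/900 + 23/11·17161/152100 = 5767109/1673100 ≠ 1/3 ⇒ order 2.
b·Ac: (-1/6)·119/60 + 23/11·161/180 = 6097/3960 ≠ 1/6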